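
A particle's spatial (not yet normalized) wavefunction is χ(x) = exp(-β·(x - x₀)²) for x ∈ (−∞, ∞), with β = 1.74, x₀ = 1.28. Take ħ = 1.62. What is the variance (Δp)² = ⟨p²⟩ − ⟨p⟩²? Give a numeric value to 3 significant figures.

4.57

Compute ⟨p⟩ and ⟨p²⟩ separately; (Δp)² = ⟨p²⟩ − ⟨p⟩².
Gaussian moments (u = x − x₀): ∫u^(2j)·e^(−2βu²) du = (2j−1)!!/(4β)^j · √(π/(2β)), odd powers integrate to 0; here √(π/(2β)) = 0.95013. Derivatives: d/dx e^(−βu²) = −2βu·e^(−βu²), d²/dx² e^(−βu²) = (4β²u² − 2β)·e^(−βu²).
Normalization: ∫|χ|² dx = 0.95013.
⟨p⟩ = 0.0000 and ⟨p²⟩ = 4.5665.
(Δp)² = 4.5665 − (0.0000)² = 4.5665.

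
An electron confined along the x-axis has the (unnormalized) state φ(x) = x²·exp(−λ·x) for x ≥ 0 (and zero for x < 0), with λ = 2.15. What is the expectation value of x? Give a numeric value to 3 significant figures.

1.16

⟨x⟩ = ∫ x·|φ|² dx / ∫|φ|² dx (integrals over the domain).
Every integrand reduces to terms xʲ·e^(−2λx) on [0, ∞); use ∫₀^∞ xʲ·e^(−2λx) dx = j!/(2λ)^(j+1).
State is unnormalized: ∫|φ|² dx = 0.016326, and ∫φ*·x·φ dx = 0.018983, so ⟨x⟩ = 0.018983 / 0.016326.
⟨x⟩ = 1.1628.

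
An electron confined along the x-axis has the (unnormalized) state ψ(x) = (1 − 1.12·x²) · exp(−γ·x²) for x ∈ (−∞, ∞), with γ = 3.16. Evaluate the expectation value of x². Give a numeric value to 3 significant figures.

⟨x²⟩ = ∫ x²·|ψ|² dx / ∫|ψ|² dx (integrals over the domain).
Expand each integrand as polynomial × e^(−2γx²) and use ∫x^(2j)·e^(−2γx²) dx = (2j−1)!!/(4γ)^j · √(π/(2γ)), odd powers → 0; here √(π/(2γ)) = 0.70504.
State is unnormalized: ∫|ψ|² dx = 0.59671, and ∫ψ*·x²·ψ dx = 0.032693, so ⟨x²⟩ = 0.032693 / 0.59671.
⟨x²⟩ = 0.054790.

0.0548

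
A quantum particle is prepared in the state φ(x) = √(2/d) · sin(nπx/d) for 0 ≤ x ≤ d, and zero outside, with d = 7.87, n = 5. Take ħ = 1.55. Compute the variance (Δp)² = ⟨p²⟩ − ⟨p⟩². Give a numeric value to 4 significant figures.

9.571

Compute ⟨p⟩ and ⟨p²⟩ separately; (Δp)² = ⟨p²⟩ − ⟨p⟩².
d/dx sin(nπx/d) = (nπ/d)·cos(nπx/d) and d²/dx² sin(nπx/d) = −(nπ/d)²·sin(nπx/d); on 0 ≤ x ≤ d, ∫sin²(nπx/d) dx = d/2 and ∫sin(nπx/d)·cos(nπx/d) dx = 0.
⟨p⟩ = 0.0000 and ⟨p²⟩ = 9.5709.
(Δp)² = 9.5709 − (0.0000)² = 9.5709.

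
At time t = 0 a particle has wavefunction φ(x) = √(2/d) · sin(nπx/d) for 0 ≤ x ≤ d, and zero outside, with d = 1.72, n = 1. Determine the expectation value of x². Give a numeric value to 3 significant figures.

0.836

⟨x²⟩ = ∫ x²·|φ|² dx (integrals over the domain).
With sin²θ = (1 − cos2θ)/2 on 0 ≤ x ≤ d: ∫sin²(nπx/d) dx = d/2, ∫x·sin²(nπx/d) dx = d²/4, ∫x²·sin²(nπx/d) dx = d³·(1/6 − 1/(4n²π²)); higher powers xᵏ the same way, integrating xᵏ·cos(2nπx/d) by parts.
⟨x²⟩ = 0.83626.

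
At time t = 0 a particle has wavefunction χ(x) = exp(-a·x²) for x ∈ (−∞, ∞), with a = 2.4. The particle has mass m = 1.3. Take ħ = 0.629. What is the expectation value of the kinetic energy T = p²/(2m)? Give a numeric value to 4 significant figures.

T = −(ħ²/2m) d²/dx², so ⟨T⟩ = −(ħ²/2m) ∫ χ*·χ'' dx / ∫|χ|² dx; with m = 1.3.
Gaussian moments: ∫x^(2j)·e^(−2ax²) dx = (2j−1)!!/(4a)^j · √(π/(2a)), odd powers integrate to 0; here √(π/(2a)) = 0.80901. Derivatives: d/dx e^(−ax²) = −2ax·e^(−ax²), d²/dx² e^(−ax²) = (4a²x² − 2a)·e^(−ax²).
State is unnormalized: ∫|χ|² dx = 0.80901, and ∫χ*·(−ħ²/2m · χ'') dx = 0.29546, so ⟨T⟩ = 0.29546 / 0.80901.
⟨T⟩ = 0.36521.

0.3652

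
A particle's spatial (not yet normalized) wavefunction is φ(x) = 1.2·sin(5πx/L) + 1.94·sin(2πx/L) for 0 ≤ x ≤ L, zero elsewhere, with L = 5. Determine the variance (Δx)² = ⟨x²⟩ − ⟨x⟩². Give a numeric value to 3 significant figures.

1.83

Compute ⟨x⟩ and ⟨x²⟩ separately, then (Δx)² = ⟨x²⟩ − ⟨x⟩².
On 0 ≤ x ≤ L (j ≠ l): ∫sin²(jπx/L) dx = L/2, ∫sin(jπx/L)·sin(lπx/L) dx = 0; diagonal moments ∫x·sin²(jπx/L) dx = L²/4, ∫x²·sin²(jπx/L) dx = L³·(1/6 − 1/(4j²π²)); cross terms ∫x·sin(jπx/L)·sin(lπx/L) dx = 0 for j + l even and −4jlL²/(π²(j² − l²)²) for j + l odd, ∫x²·sin(jπx/L)·sin(lπx/L) dx = (−1)^(j+l)·4jlL³/(π²(j² − l²)²); higher powers the same way via product-to-sum and parts.
Normalization: ∫|φ|² dx = 13.009.
⟨x⟩ = 2.4178 and ⟨x²⟩ = 7.6792.
(Δx)² = 7.6792 − (2.4178)² = 1.8335.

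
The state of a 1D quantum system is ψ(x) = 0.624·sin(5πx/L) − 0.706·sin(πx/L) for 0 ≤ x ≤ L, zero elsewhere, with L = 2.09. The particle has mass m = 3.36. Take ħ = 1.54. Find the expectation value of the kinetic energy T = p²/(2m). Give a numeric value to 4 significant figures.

T = −(ħ²/2m) d²/dx², so ⟨T⟩ = −(ħ²/2m) ∫ ψ*·ψ'' dx / ∫|ψ|² dx; with m = 3.36.
d²/dx² sin(jπx/L) = −(jπ/L)²·sin(jπx/L); on 0 ≤ x ≤ L, ∫sin²(jπx/L) dx = L/2 and ∫sin(jπx/L)·sin(lπx/L) dx = 0 for j ≠ l, so only diagonal terms survive in ∫|ψ|² and ∫ψ·ψ″; ∫ψ·ψ′ dx = [ψ²/2] between the walls = 0.
State is unnormalized: ∫|ψ|² dx = 0.92776, and ∫ψ*·(−ħ²/2m · ψ'') dx = 8.5269, so ⟨T⟩ = 8.5269 / 0.92776.
⟨T⟩ = 9.1908.

9.191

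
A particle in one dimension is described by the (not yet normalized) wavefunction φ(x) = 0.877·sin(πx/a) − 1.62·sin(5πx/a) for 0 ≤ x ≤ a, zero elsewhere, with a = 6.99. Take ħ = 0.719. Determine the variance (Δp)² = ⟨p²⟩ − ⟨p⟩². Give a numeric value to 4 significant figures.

2.043

Compute ⟨p⟩ and ⟨p²⟩ separately; (Δp)² = ⟨p²⟩ − ⟨p⟩².
d²/dx² sin(jπx/a) = −(jπ/a)²·sin(jπx/a); on 0 ≤ x ≤ a, ∫sin²(jπx/a) dx = a/2 and ∫sin(jπx/a)·sin(lπx/a) dx = 0 for j ≠ l, so only diagonal terms survive in ∫|φ|² and ∫φ·φ″; ∫φ·φ′ dx = [φ²/2] between the walls = 0.
Normalization: ∫|φ|² dx = 11.860.
⟨p⟩ = 0.0000 and ⟨p²⟩ = 2.0426.
(Δp)² = 2.0426 − (0.0000)² = 2.0426.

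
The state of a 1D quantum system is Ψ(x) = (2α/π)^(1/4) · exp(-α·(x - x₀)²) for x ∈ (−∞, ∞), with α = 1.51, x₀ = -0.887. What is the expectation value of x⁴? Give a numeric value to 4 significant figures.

1.483

⟨x⁴⟩ = ∫ x⁴·|Ψ|² dx (integrals over the domain).
Gaussian moments (u = x − x₀): ∫u^(2j)·e^(−2αu²) du = (2j−1)!!/(4α)^j · √(π/(2α)), odd powers integrate to 0; here √(π/(2α)) = 1.0199.
⟨x⁴⟩ = 1.4828.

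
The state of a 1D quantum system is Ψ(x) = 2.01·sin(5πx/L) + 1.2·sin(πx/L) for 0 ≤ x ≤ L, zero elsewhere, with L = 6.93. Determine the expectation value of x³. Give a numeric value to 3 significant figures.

78.9

⟨x³⟩ = ∫ x³·|Ψ|² dx / ∫|Ψ|² dx (integrals over the domain).
On 0 ≤ x ≤ L (j ≠ l): ∫sin²(jπx/L) dx = L/2, ∫sin(jπx/L)·sin(lπx/L) dx = 0; diagonal moments ∫x·sin²(jπx/L) dx = L²/4, ∫x²·sin²(jπx/L) dx = L³·(1/6 − 1/(4j²π²)); cross terms ∫x·sin(jπx/L)·sin(lπx/L) dx = 0 for j + l even and −4jlL²/(π²(j² − l²)²) for j + l odd, ∫x²·sin(jπx/L)·sin(lπx/L) dx = (−1)^(j+l)·4jlL³/(π²(j² − l²)²); higher powers the same way via product-to-sum and parts.
State is unnormalized: ∫|Ψ|² dx = 18.989, and ∫Ψ*·x³·Ψ dx = 1498.3, so ⟨x³⟩ = 1498.3 / 18.989.
⟨x³⟩ = 78.904.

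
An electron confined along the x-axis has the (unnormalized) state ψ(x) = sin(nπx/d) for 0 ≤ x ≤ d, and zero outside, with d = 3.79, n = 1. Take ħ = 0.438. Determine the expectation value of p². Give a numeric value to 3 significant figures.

p² ψ = −ħ² d²ψ/dx²; ⟨p²⟩ = −ħ² ∫ ψ*·ψ'' dx / ∫|ψ|² dx.
d/dx sin(nπx/d) = (nπ/d)·cos(nπx/d) and d²/dx² sin(nπx/d) = −(nπ/d)²·sin(nπx/d); on 0 ≤ x ≤ d, ∫sin²(nπx/d) dx = d/2 and ∫sin(nπx/d)·cos(nπx/d) dx = 0.
State is unnormalized: ∫|ψ|² dx = 1.8950, and ∫ψ*·(−ħ² ψ'') dx = 0.24979, so ⟨p²⟩ = 0.24979 / 1.8950.
⟨p²⟩ = 0.13182.

0.132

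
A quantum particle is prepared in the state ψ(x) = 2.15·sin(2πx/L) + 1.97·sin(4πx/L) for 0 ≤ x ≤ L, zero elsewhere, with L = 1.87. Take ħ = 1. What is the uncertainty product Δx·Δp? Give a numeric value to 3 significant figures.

3.35

Δx = √(⟨x²⟩−⟨x⟩²), Δp = √(⟨p²⟩−⟨p⟩²).
On 0 ≤ x ≤ L (j ≠ l): ∫sin²(jπx/L) dx = L/2, ∫sin(jπx/L)·sin(lπx/L) dx = 0; diagonal moments ∫x·sin²(jπx/L) dx = L²/4, ∫x²·sin²(jπx/L) dx = L³·(1/6 − 1/(4j²π²)); cross terms ∫x·sin(jπx/L)·sin(lπx/L) dx = 0 for j + l even and −4jlL²/(π²(j² − l²)²) for j + l odd, ∫x²·sin(jπx/L)·sin(lπx/L) dx = (−1)^(j+l)·4jlL³/(π²(j² − l²)²); higher powers the same way via product-to-sum and parts. d²/dx² sin(jπx/L) = −(jπ/L)²·sin(jπx/L); on 0 ≤ x ≤ L, ∫sin²(jπx/L) dx = L/2 and ∫sin(jπx/L)·sin(lπx/L) dx = 0 for j ≠ l, so only diagonal terms survive in ∫|ψ|² and ∫ψ·ψ″; ∫ψ·ψ′ dx = [ψ²/2] between the walls = 0.
Normalization: ∫|ψ|² dx = 7.9507.
⟨x⟩ = 0.93500, ⟨x²⟩ = 1.2934 ⇒ Δx = 0.64742.
⟨p⟩ = 0.0000, ⟨p²⟩ = 26.747 ⇒ Δp = 5.1717.
Δx·Δp = 3.3483.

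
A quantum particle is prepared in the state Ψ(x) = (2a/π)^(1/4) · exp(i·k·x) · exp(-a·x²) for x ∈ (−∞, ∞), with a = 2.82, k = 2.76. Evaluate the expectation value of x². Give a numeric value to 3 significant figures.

0.0887

⟨x²⟩ = ∫ x²·|Ψ|² dx (integrals over the domain).
Gaussian moments: ∫x^(2j)·e^(−2ax²) dx = (2j−1)!!/(4a)^j · √(π/(2a)), odd powers integrate to 0; here √(π/(2a)) = 0.74634.
⟨x²⟩ = 0.088652.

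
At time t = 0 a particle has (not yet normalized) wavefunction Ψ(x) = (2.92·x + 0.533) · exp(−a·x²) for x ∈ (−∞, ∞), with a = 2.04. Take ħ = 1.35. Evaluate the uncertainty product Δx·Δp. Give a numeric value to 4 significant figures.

1.492

Δx = √(⟨x²⟩−⟨x⟩²), Δp = √(⟨p²⟩−⟨p⟩²).
Expand each integrand as polynomial × e^(−2ax²) and use ∫x^(2j)·e^(−2ax²) dx = (2j−1)!!/(4a)^j · √(π/(2a)), odd powers → 0; here √(π/(2a)) = 0.87750. Differentiate with the product rule, d/dx e^(−ax²) = −2ax·e^(−ax²).
Normalization: ∫|Ψ|² dx = 1.1662.
⟨x⟩ = 0.28703, ⟨x²⟩ = 0.31525 ⇒ Δx = 0.48256.
⟨p⟩ = 0.0000, ⟨p²⟩ = 9.5642 ⇒ Δp = 3.0926.
Δx·Δp = 1.4924.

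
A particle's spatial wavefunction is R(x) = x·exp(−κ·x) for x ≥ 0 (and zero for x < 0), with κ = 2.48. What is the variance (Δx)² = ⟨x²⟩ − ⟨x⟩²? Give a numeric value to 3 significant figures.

Compute ⟨x⟩ and ⟨x²⟩ separately, then (Δx)² = ⟨x²⟩ − ⟨x⟩².
Every integrand reduces to terms xʲ·e^(−2κx) on [0, ∞); use ∫₀^∞ xʲ·e^(−2κx) dx = j!/(2κ)^(j+1).
Normalization: ∫|R|² dx = 0.016390.
⟨x⟩ = 0.60484 and ⟨x²⟩ = 0.48777.
(Δx)² = 0.48777 − (0.60484)² = 0.12194.

0.122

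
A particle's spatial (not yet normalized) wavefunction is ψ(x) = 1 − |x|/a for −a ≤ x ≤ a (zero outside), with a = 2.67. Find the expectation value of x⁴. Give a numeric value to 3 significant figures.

1.45

⟨x⁴⟩ = ∫ x⁴·|ψ|² dx / ∫|ψ|² dx (integrals over the domain).
ψ is even, so ∫ over [−a, a] = 2∫₀ᵃ with ψ = 1 − x/a there: ∫₀ᵃ (1 − x/a)² dx = a/3, ∫₀ᵃ x²(1 − x/a)² dx = a³/30, ∫₀ᵃ x⁴(1 − x/a)² dx = a⁵/105.
State is unnormalized: ∫|ψ|² dx = 1.7800, and ∫ψ*·x⁴·ψ dx = 2.5846, so ⟨x⁴⟩ = 2.5846 / 1.7800.
⟨x⁴⟩ = 1.4520.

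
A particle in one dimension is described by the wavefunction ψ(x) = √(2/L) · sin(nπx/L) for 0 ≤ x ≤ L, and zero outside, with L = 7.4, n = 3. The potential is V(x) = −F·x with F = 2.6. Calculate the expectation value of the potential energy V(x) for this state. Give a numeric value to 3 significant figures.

⟨V⟩ = ∫ V(x)·|ψ|² dx.
With sin²θ = (1 − cos2θ)/2 on 0 ≤ x ≤ L: ∫sin²(nπx/L) dx = L/2, ∫x·sin²(nπx/L) dx = L²/4, ∫x²·sin²(nπx/L) dx = L³·(1/6 − 1/(4n²π²)); higher powers xᵏ the same way, integrating xᵏ·cos(2nπx/L) by parts.
⟨V⟩ = -9.6200.

-9.62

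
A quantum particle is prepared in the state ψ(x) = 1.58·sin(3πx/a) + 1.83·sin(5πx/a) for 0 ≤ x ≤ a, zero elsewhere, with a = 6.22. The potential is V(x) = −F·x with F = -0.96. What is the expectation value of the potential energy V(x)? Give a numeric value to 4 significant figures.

2.986

⟨V⟩ = ∫ V(x)·|ψ|² dx / ∫|ψ|² dx.
On 0 ≤ x ≤ a (j ≠ l): ∫sin²(jπx/a) dx = a/2, ∫sin(jπx/a)·sin(lπx/a) dx = 0; diagonal moments ∫x·sin²(jπx/a) dx = a²/4, ∫x²·sin²(jπx/a) dx = a³·(1/6 − 1/(4j²π²)); cross terms ∫x·sin(jπx/a)·sin(lπx/a) dx = 0 for j + l even and −4jla²/(π²(j² − l²)²) for j + l odd, ∫x²·sin(jπx/a)·sin(lπx/a) dx = (−1)^(j+l)·4jla³/(π²(j² − l²)²); higher powers the same way via product-to-sum and parts.
State is unnormalized: ∫|ψ|² dx = 18.179, and ∫ψ*·V(x)·ψ dx = 54.275, so ⟨V⟩ = 54.275 / 18.179.
⟨V⟩ = 2.9856.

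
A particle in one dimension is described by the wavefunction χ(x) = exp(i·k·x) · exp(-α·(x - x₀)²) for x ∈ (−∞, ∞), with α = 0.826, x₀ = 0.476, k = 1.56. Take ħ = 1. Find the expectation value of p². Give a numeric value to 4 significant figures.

p² χ = −ħ² d²χ/dx²; ⟨p²⟩ = −ħ² ∫ χ*·χ'' dx / ∫|χ|² dx.
Gaussian moments (u = x − x₀): ∫u^(2j)·e^(−2αu²) du = (2j−1)!!/(4α)^j · √(π/(2α)), odd powers integrate to 0; here √(π/(2α)) = 1.3790. Derivatives: χ′ = (ik − 2αu)·χ, χ″ = ((ik − 2αu)² − 2α)·χ; the odd-in-u pieces drop out.
State is unnormalized: ∫|χ|² dx = 1.3790, and ∫χ*·(−ħ² χ'') dx = 4.4950, so ⟨p²⟩ = 4.4950 / 1.3790.
⟨p²⟩ = 3.2596.

3.260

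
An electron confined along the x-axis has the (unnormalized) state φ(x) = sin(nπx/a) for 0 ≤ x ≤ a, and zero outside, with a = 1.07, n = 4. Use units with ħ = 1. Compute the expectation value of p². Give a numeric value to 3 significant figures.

p² φ = −ħ² d²φ/dx²; ⟨p²⟩ = −ħ² ∫ φ*·φ'' dx / ∫|φ|² dx.
d/dx sin(nπx/a) = (nπ/a)·cos(nπx/a) and d²/dx² sin(nπx/a) = −(nπ/a)²·sin(nπx/a); on 0 ≤ x ≤ a, ∫sin²(nπx/a) dx = a/2 and ∫sin(nπx/a)·cos(nπx/a) dx = 0.
State is unnormalized: ∫|φ|² dx = 0.53500, and ∫φ*·(−ħ² φ'') dx = 73.791, so ⟨p²⟩ = 73.791 / 0.53500.
⟨p²⟩ = 137.93.

138.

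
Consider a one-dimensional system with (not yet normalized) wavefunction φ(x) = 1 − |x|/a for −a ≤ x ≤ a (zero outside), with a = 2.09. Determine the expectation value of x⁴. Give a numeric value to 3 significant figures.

0.545

⟨x⁴⟩ = ∫ x⁴·|φ|² dx / ∫|φ|² dx (integrals over the domain).
φ is even, so ∫ over [−a, a] = 2∫₀ᵃ with φ = 1 − x/a there: ∫₀ᵃ (1 − x/a)² dx = a/3, ∫₀ᵃ x²(1 − x/a)² dx = a³/30, ∫₀ᵃ x⁴(1 − x/a)² dx = a⁵/105.
State is unnormalized: ∫|φ|² dx = 1.3933, and ∫φ*·x⁴·φ dx = 0.75958, so ⟨x⁴⟩ = 0.75958 / 1.3933.
⟨x⁴⟩ = 0.54515.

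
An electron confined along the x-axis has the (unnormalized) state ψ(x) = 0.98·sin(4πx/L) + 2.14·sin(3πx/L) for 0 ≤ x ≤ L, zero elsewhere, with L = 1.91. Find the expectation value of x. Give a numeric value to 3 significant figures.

⟨x⟩ = ∫ x·|ψ|² dx / ∫|ψ|² dx (integrals over the domain).
On 0 ≤ x ≤ L (j ≠ l): ∫sin²(jπx/L) dx = L/2, ∫sin(jπx/L)·sin(lπx/L) dx = 0; diagonal moments ∫x·sin²(jπx/L) dx = L²/4, ∫x²·sin²(jπx/L) dx = L³·(1/6 − 1/(4j²π²)); cross terms ∫x·sin(jπx/L)·sin(lπx/L) dx = 0 for j + l even and −4jlL²/(π²(j² − l²)²) for j + l odd, ∫x²·sin(jπx/L)·sin(lπx/L) dx = (−1)^(j+l)·4jlL³/(π²(j² − l²)²); higher powers the same way via product-to-sum and parts.
State is unnormalized: ∫|ψ|² dx = 5.2907, and ∫ψ*·x·ψ dx = 3.5339, so ⟨x⟩ = 3.5339 / 5.2907.
⟨x⟩ = 0.66794.

0.668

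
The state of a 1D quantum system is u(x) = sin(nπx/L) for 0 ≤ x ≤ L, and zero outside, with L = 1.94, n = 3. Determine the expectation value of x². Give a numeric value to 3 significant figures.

⟨x²⟩ = ∫ x²·|u|² dx / ∫|u|² dx (integrals over the domain).
With sin²θ = (1 − cos2θ)/2 on 0 ≤ x ≤ L: ∫sin²(nπx/L) dx = L/2, ∫x·sin²(nπx/L) dx = L²/4, ∫x²·sin²(nπx/L) dx = L³·(1/6 − 1/(4n²π²)); higher powers xᵏ the same way, integrating xᵏ·cos(2nπx/L) by parts.
State is unnormalized: ∫|u|² dx = 0.97000, and ∫u*·x²·u dx = 1.1963, so ⟨x²⟩ = 1.1963 / 0.97000.
⟨x²⟩ = 1.2333.

1.23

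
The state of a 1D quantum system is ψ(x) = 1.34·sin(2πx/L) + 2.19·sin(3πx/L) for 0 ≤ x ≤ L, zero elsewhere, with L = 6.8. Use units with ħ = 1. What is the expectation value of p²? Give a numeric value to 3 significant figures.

p² ψ = −ħ² d²ψ/dx²; ⟨p²⟩ = −ħ² ∫ ψ*·ψ'' dx / ∫|ψ|² dx.
d²/dx² sin(jπx/L) = −(jπ/L)²·sin(jπx/L); on 0 ≤ x ≤ L, ∫sin²(jπx/L) dx = L/2 and ∫sin(jπx/L)·sin(lπx/L) dx = 0 for j ≠ l, so only diagonal terms survive in ∫|ψ|² and ∫ψ·ψ″; ∫ψ·ψ′ dx = [ψ²/2] between the walls = 0.
State is unnormalized: ∫|ψ|² dx = 22.412, and ∫ψ*·(−ħ² ψ'') dx = 36.537, so ⟨p²⟩ = 36.537 / 22.412.
⟨p²⟩ = 1.6303.

1.63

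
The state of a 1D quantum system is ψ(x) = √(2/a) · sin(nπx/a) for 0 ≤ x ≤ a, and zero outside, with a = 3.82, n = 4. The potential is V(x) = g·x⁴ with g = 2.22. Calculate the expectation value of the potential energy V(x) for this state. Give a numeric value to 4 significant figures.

⟨V⟩ = ∫ V(x)·|ψ|² dx.
With sin²θ = (1 − cos2θ)/2 on 0 ≤ x ≤ a: ∫sin²(nπx/a) dx = a/2, ∫x·sin²(nπx/a) dx = a²/4, ∫x²·sin²(nπx/a) dx = a³·(1/6 − 1/(4n²π²)); higher powers xᵏ the same way, integrating xᵏ·cos(2nπx/a) by parts.
⟨V⟩ = 91.579.

91.58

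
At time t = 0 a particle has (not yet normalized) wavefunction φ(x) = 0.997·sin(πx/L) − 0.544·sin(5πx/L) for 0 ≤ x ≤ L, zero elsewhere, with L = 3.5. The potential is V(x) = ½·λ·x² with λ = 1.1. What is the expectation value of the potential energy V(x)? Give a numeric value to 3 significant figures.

1.94

⟨V⟩ = ∫ V(x)·|φ|² dx / ∫|φ|² dx.
On 0 ≤ x ≤ L (j ≠ l): ∫sin²(jπx/L) dx = L/2, ∫sin(jπx/L)·sin(lπx/L) dx = 0; diagonal moments ∫x·sin²(jπx/L) dx = L²/4, ∫x²·sin²(jπx/L) dx = L³·(1/6 − 1/(4j²π²)); cross terms ∫x·sin(jπx/L)·sin(lπx/L) dx = 0 for j + l even and −4jlL²/(π²(j² − l²)²) for j + l odd, ∫x²·sin(jπx/L)·sin(lπx/L) dx = (−1)^(j+l)·4jlL³/(π²(j² − l²)²); higher powers the same way via product-to-sum and parts.
State is unnormalized: ∫|φ|² dx = 2.2574, and ∫φ*·V(x)·φ dx = 4.3789, so ⟨V⟩ = 4.3789 / 2.2574.
⟨V⟩ = 1.9398.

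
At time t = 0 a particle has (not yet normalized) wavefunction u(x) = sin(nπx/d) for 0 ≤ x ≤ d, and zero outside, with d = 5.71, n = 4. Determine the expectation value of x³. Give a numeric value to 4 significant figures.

⟨x³⟩ = ∫ x³·|u|² dx / ∫|u|² dx (integrals over the domain).
With sin²θ = (1 − cos2θ)/2 on 0 ≤ x ≤ d: ∫sin²(nπx/d) dx = d/2, ∫x·sin²(nπx/d) dx = d²/4, ∫x²·sin²(nπx/d) dx = d³·(1/6 − 1/(4n²π²)); higher powers xᵏ the same way, integrating xᵏ·cos(2nπx/d) by parts.
State is unnormalized: ∫|u|² dx = 2.8550, and ∫u*·x³·u dx = 130.35, so ⟨x³⟩ = 130.35 / 2.8550.
⟨x³⟩ = 45.658.

45.66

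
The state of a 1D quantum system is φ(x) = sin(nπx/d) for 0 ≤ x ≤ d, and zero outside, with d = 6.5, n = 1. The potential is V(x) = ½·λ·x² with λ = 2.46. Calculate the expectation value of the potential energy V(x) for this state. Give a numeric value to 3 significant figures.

14.7

⟨V⟩ = ∫ V(x)·|φ|² dx / ∫|φ|² dx.
With sin²θ = (1 − cos2θ)/2 on 0 ≤ x ≤ d: ∫sin²(nπx/d) dx = d/2, ∫x·sin²(nπx/d) dx = d²/4, ∫x²·sin²(nπx/d) dx = d³·(1/6 − 1/(4n²π²)); higher powers xᵏ the same way, integrating xᵏ·cos(2nπx/d) by parts.
State is unnormalized: ∫|φ|² dx = 3.2500, and ∫φ*·V(x)·φ dx = 47.742, so ⟨V⟩ = 47.742 / 3.2500.
⟨V⟩ = 14.690.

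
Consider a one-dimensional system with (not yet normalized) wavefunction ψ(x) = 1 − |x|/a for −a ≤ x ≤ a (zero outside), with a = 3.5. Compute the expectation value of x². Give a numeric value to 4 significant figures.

1.225

⟨x²⟩ = ∫ x²·|ψ|² dx / ∫|ψ|² dx (integrals over the domain).
ψ is even, so ∫ over [−a, a] = 2∫₀ᵃ with ψ = 1 − x/a there: ∫₀ᵃ (1 − x/a)² dx = a/3, ∫₀ᵃ x²(1 − x/a)² dx = a³/30, ∫₀ᵃ x⁴(1 − x/a)² dx = a⁵/105.
State is unnormalized: ∫|ψ|² dx = 2.3333, and ∫ψ*·x²·ψ dx = 2.8583, so ⟨x²⟩ = 2.8583 / 2.3333.
⟨x²⟩ = 1.2250.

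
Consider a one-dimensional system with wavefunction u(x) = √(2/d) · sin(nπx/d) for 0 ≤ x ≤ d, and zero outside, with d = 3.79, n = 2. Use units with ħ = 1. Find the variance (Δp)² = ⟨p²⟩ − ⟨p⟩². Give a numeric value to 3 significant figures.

Compute ⟨p⟩ and ⟨p²⟩ separately; (Δp)² = ⟨p²⟩ − ⟨p⟩².
d/dx sin(nπx/d) = (nπ/d)·cos(nπx/d) and d²/dx² sin(nπx/d) = −(nπ/d)²·sin(nπx/d); on 0 ≤ x ≤ d, ∫sin²(nπx/d) dx = d/2 and ∫sin(nπx/d)·cos(nπx/d) dx = 0.
⟨p⟩ = 0.0000 and ⟨p²⟩ = 2.7484.
(Δp)² = 2.7484 − (0.0000)² = 2.7484.

2.75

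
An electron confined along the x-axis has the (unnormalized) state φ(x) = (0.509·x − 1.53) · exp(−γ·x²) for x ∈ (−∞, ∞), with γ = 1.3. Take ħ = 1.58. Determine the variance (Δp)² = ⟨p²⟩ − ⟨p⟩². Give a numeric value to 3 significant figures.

Compute ⟨p⟩ and ⟨p²⟩ separately; (Δp)² = ⟨p²⟩ − ⟨p⟩².
Expand each integrand as polynomial × e^(−2γx²) and use ∫x^(2j)·e^(−2γx²) dx = (2j−1)!!/(4γ)^j · √(π/(2γ)), odd powers → 0; here √(π/(2γ)) = 1.0992. Differentiate with the product rule, d/dx e^(−γx²) = −2γx·e^(−γx²).
Normalization: ∫|φ|² dx = 2.6280.
⟨p⟩ = 0.0000 and ⟨p²⟩ = 3.3806.
(Δp)² = 3.3806 − (0.0000)² = 3.3806.

3.38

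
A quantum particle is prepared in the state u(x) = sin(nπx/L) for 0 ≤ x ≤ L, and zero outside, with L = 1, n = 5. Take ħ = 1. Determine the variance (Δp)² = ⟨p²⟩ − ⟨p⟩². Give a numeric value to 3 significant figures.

247.

Compute ⟨p⟩ and ⟨p²⟩ separately; (Δp)² = ⟨p²⟩ − ⟨p⟩².
d/dx sin(nπx/L) = (nπ/L)·cos(nπx/L) and d²/dx² sin(nπx/L) = −(nπ/L)²·sin(nπx/L); on 0 ≤ x ≤ L, ∫sin²(nπx/L) dx = L/2 and ∫sin(nπx/L)·cos(nπx/L) dx = 0.
Normalization: ∫|u|² dx = 0.50000.
⟨p⟩ = 0.0000 and ⟨p²⟩ = 246.74.
(Δp)² = 246.74 − (0.0000)² = 246.74.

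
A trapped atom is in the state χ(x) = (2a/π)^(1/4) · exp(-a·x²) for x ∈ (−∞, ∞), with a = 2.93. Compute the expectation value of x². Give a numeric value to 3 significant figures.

⟨x²⟩ = ∫ x²·|χ|² dx (integrals over the domain).
Gaussian moments: ∫x^(2j)·e^(−2ax²) dx = (2j−1)!!/(4a)^j · √(π/(2a)), odd powers integrate to 0; here √(π/(2a)) = 0.73219.
⟨x²⟩ = 0.085324.

0.0853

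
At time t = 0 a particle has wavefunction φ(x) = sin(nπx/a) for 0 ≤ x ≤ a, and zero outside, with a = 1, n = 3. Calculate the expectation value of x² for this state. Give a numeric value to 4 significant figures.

0.3277

⟨x²⟩ = ∫ x²·|φ|² dx / ∫|φ|² dx (integrals over the domain).
With sin²θ = (1 − cos2θ)/2 on 0 ≤ x ≤ a: ∫sin²(nπx/a) dx = a/2, ∫x·sin²(nπx/a) dx = a²/4, ∫x²·sin²(nπx/a) dx = a³·(1/6 − 1/(4n²π²)); higher powers xᵏ the same way, integrating xᵏ·cos(2nπx/a) by parts.
State is unnormalized: ∫|φ|² dx = 0.50000, and ∫φ*·x²·φ dx = 0.16385, so ⟨x²⟩ = 0.16385 / 0.50000.
⟨x²⟩ = 0.32770.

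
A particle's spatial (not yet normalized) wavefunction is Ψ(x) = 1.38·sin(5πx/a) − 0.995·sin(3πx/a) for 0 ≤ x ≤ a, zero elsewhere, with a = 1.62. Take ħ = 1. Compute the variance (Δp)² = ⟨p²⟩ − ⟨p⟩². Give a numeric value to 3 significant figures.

73.4

Compute ⟨p⟩ and ⟨p²⟩ separately; (Δp)² = ⟨p²⟩ − ⟨p⟩².
d²/dx² sin(jπx/a) = −(jπ/a)²·sin(jπx/a); on 0 ≤ x ≤ a, ∫sin²(jπx/a) dx = a/2 and ∫sin(jπx/a)·sin(lπx/a) dx = 0 for j ≠ l, so only diagonal terms survive in ∫|Ψ|² and ∫Ψ·Ψ″; ∫Ψ·Ψ′ dx = [Ψ²/2] between the walls = 0.
Normalization: ∫|Ψ|² dx = 2.3445.
⟨p⟩ = 0.0000 and ⟨p²⟩ = 73.436.
(Δp)² = 73.436 − (0.0000)² = 73.436.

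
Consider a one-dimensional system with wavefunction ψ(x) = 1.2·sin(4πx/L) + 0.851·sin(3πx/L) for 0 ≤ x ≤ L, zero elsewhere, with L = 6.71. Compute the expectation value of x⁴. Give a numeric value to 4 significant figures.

⟨x⁴⟩ = ∫ x⁴·|ψ|² dx / ∫|ψ|² dx (integrals over the domain).
On 0 ≤ x ≤ L (j ≠ l): ∫sin²(jπx/L) dx = L/2, ∫sin(jπx/L)·sin(lπx/L) dx = 0; diagonal moments ∫x·sin²(jπx/L) dx = L²/4, ∫x²·sin²(jπx/L) dx = L³·(1/6 − 1/(4j²π²)); cross terms ∫x·sin(jπx/L)·sin(lπx/L) dx = 0 for j + l even and −4jlL²/(π²(j² − l²)²) for j + l odd, ∫x²·sin(jπx/L)·sin(lπx/L) dx = (−1)^(j+l)·4jlL³/(π²(j² − l²)²); higher powers the same way via product-to-sum and parts.
State is unnormalized: ∫|ψ|² dx = 7.2609, and ∫ψ*·x⁴·ψ dx = 734.09, so ⟨x⁴⟩ = 734.09 / 7.2609.
⟨x⁴⟩ = 101.10.

101.1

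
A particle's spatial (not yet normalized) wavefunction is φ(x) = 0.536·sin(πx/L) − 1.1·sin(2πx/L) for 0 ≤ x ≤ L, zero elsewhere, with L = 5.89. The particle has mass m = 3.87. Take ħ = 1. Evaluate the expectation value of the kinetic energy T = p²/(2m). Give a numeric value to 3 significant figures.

0.126

T = −(ħ²/2m) d²/dx², so ⟨T⟩ = −(ħ²/2m) ∫ φ*·φ'' dx / ∫|φ|² dx; with m = 3.87.
d²/dx² sin(jπx/L) = −(jπ/L)²·sin(jπx/L); on 0 ≤ x ≤ L, ∫sin²(jπx/L) dx = L/2 and ∫sin(jπx/L)·sin(lπx/L) dx = 0 for j ≠ l, so only diagonal terms survive in ∫|φ|² and ∫φ·φ″; ∫φ·φ′ dx = [φ²/2] between the walls = 0.
State is unnormalized: ∫|φ|² dx = 4.4095, and ∫φ*·(−ħ²/2m · φ'') dx = 0.55501, so ⟨T⟩ = 0.55501 / 4.4095.
⟨T⟩ = 0.12587.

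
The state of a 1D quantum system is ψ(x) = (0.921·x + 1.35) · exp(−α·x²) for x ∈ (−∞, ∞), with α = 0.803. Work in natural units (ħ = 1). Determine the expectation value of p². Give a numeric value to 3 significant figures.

p² ψ = −ħ² d²ψ/dx²; ⟨p²⟩ = −ħ² ∫ ψ*·ψ'' dx / ∫|ψ|² dx.
Expand each integrand as polynomial × e^(−2αx²) and use ∫x^(2j)·e^(−2αx²) dx = (2j−1)!!/(4α)^j · √(π/(2α)), odd powers → 0; here √(π/(2α)) = 1.3986. Differentiate with the product rule, d/dx e^(−αx²) = −2αx·e^(−αx²).
State is unnormalized: ∫|ψ|² dx = 2.9184, and ∫ψ*·(−ħ² ψ'') dx = 2.9366, so ⟨p²⟩ = 2.9366 / 2.9184.
⟨p²⟩ = 1.0063.

1.01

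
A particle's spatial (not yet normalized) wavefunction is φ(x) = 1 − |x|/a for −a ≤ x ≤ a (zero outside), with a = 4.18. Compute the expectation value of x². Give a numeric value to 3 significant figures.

⟨x²⟩ = ∫ x²·|φ|² dx / ∫|φ|² dx (integrals over the domain).
φ is even, so ∫ over [−a, a] = 2∫₀ᵃ with φ = 1 − x/a there: ∫₀ᵃ (1 − x/a)² dx = a/3, ∫₀ᵃ x²(1 − x/a)² dx = a³/30, ∫₀ᵃ x⁴(1 − x/a)² dx = a⁵/105.
State is unnormalized: ∫|φ|² dx = 2.7867, and ∫φ*·x²·φ dx = 4.8690, so ⟨x²⟩ = 4.8690 / 2.7867.
⟨x²⟩ = 1.7472.

1.75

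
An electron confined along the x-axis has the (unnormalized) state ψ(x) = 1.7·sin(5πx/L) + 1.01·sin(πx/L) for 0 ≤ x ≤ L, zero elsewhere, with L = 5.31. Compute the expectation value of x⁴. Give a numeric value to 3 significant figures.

⟨x⁴⟩ = ∫ x⁴·|ψ|² dx / ∫|ψ|² dx (integrals over the domain).
On 0 ≤ x ≤ L (j ≠ l): ∫sin²(jπx/L) dx = L/2, ∫sin(jπx/L)·sin(lπx/L) dx = 0; diagonal moments ∫x·sin²(jπx/L) dx = L²/4, ∫x²·sin²(jπx/L) dx = L³·(1/6 − 1/(4j²π²)); cross terms ∫x·sin(jπx/L)·sin(lπx/L) dx = 0 for j + l even and −4jlL²/(π²(j² − l²)²) for j + l odd, ∫x²·sin(jπx/L)·sin(lπx/L) dx = (−1)^(j+l)·4jlL³/(π²(j² − l²)²); higher powers the same way via product-to-sum and parts.
State is unnormalized: ∫|ψ|² dx = 10.381, and ∫ψ*·x⁴·ψ dx = 1537.5, so ⟨x⁴⟩ = 1537.5 / 10.381.
⟨x⁴⟩ = 148.10.

148.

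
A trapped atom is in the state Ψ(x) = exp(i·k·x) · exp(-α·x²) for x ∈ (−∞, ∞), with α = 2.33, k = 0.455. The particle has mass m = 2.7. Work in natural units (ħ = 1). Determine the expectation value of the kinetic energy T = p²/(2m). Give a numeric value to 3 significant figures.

T = −(ħ²/2m) d²/dx², so ⟨T⟩ = −(ħ²/2m) ∫ Ψ*·Ψ'' dx / ∫|Ψ|² dx; with m = 2.7.
Gaussian moments: ∫x^(2j)·e^(−2αx²) dx = (2j−1)!!/(4α)^j · √(π/(2α)), odd powers integrate to 0; here √(π/(2α)) = 0.82107. Derivatives: Ψ′ = (ik − 2αx)·Ψ, Ψ″ = ((ik − 2αx)² − 2α)·Ψ; the odd-in-x pieces drop out.
State is unnormalized: ∫|Ψ|² dx = 0.82107, and ∫Ψ*·(−ħ²/2m · Ψ'') dx = 0.38576, so ⟨T⟩ = 0.38576 / 0.82107.
⟨T⟩ = 0.46982.

0.470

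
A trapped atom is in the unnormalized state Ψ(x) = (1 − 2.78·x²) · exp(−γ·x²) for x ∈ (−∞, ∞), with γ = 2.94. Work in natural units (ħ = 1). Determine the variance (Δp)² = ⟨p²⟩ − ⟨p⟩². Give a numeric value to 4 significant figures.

7.887

Compute ⟨p⟩ and ⟨p²⟩ separately; (Δp)² = ⟨p²⟩ − ⟨p⟩².
Expand each integrand as polynomial × e^(−2γx²) and use ∫x^(2j)·e^(−2γx²) dx = (2j−1)!!/(4γ)^j · √(π/(2γ)), odd powers → 0; here √(π/(2γ)) = 0.73095. Differentiate with the product rule, d/dx e^(−γx²) = −2γx·e^(−γx²).
Normalization: ∫|Ψ|² dx = 0.50790.
⟨p⟩ = 0.0000 and ⟨p²⟩ = 7.8866.
(Δp)² = 7.8866 − (0.0000)² = 7.8866.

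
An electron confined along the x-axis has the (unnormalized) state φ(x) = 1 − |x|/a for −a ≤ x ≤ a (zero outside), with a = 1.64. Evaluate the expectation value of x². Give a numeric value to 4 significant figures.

⟨x²⟩ = ∫ x²·|φ|² dx / ∫|φ|² dx (integrals over the domain).
φ is even, so ∫ over [−a, a] = 2∫₀ᵃ with φ = 1 − x/a there: ∫₀ᵃ (1 − x/a)² dx = a/3, ∫₀ᵃ x²(1 − x/a)² dx = a³/30, ∫₀ᵃ x⁴(1 − x/a)² dx = a⁵/105.
State is unnormalized: ∫|φ|² dx = 1.0933, and ∫φ*·x²·φ dx = 0.29406, so ⟨x²⟩ = 0.29406 / 1.0933.
⟨x²⟩ = 0.26896.

0.2690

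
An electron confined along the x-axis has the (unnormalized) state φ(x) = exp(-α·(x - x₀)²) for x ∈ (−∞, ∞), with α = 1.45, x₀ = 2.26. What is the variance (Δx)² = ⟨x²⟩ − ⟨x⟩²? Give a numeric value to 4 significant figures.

0.1724

Compute ⟨x⟩ and ⟨x²⟩ separately, then (Δx)² = ⟨x²⟩ − ⟨x⟩².
Gaussian moments (u = x − x₀): ∫u^(2j)·e^(−2αu²) du = (2j−1)!!/(4α)^j · √(π/(2α)), odd powers integrate to 0; here √(π/(2α)) = 1.0408.
Normalization: ∫|φ|² dx = 1.0408.
⟨x⟩ = 2.2600 and ⟨x²⟩ = 5.2800.
(Δx)² = 5.2800 − (2.2600)² = 0.17241.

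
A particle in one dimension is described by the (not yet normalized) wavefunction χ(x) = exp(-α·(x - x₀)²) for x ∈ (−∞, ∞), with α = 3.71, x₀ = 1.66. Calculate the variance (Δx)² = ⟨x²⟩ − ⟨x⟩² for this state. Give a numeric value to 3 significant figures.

Compute ⟨x⟩ and ⟨x²⟩ separately, then (Δx)² = ⟨x²⟩ − ⟨x⟩².
Gaussian moments (u = x − x₀): ∫u^(2j)·e^(−2αu²) du = (2j−1)!!/(4α)^j · √(π/(2α)), odd powers integrate to 0; here √(π/(2α)) = 0.65069.
Normalization: ∫|χ|² dx = 0.65069.
⟨x⟩ = 1.6600 and ⟨x²⟩ = 2.8230.
(Δx)² = 2.8230 − (1.6600)² = 0.067385.

0.0674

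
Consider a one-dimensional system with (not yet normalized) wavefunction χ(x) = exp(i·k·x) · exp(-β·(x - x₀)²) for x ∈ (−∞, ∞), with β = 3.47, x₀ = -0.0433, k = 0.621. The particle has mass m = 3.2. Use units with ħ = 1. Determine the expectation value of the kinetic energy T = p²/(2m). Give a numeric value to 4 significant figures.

T = −(ħ²/2m) d²/dx², so ⟨T⟩ = −(ħ²/2m) ∫ χ*·χ'' dx / ∫|χ|² dx; with m = 3.2.
Gaussian moments (u = x − x₀): ∫u^(2j)·e^(−2βu²) du = (2j−1)!!/(4β)^j · √(π/(2β)), odd powers integrate to 0; here √(π/(2β)) = 0.67281. Derivatives: χ′ = (ik − 2βu)·χ, χ″ = ((ik − 2βu)² − 2β)·χ; the odd-in-u pieces drop out.
State is unnormalized: ∫|χ|² dx = 0.67281, and ∫χ*·(−ħ²/2m · χ'') dx = 0.40533, so ⟨T⟩ = 0.40533 / 0.67281.
⟨T⟩ = 0.60244.

0.6024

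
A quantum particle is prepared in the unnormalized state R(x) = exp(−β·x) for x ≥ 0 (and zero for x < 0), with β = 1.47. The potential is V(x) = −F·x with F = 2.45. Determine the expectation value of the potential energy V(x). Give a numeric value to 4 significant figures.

-0.8333

⟨V⟩ = ∫ V(x)·|R|² dx / ∫|R|² dx.
Every integrand reduces to terms xʲ·e^(−2βx) on [0, ∞); use ∫₀^∞ xʲ·e^(−2βx) dx = j!/(2β)^(j+1).
State is unnormalized: ∫|R|² dx = 0.34014, and ∫R*·V(x)·R dx = -0.28345, so ⟨V⟩ = -0.28345 / 0.34014.
⟨V⟩ = -0.83333.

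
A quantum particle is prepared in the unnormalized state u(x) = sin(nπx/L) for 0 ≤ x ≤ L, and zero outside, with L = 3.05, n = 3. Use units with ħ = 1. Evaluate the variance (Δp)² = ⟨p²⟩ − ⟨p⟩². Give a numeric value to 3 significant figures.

9.55

Compute ⟨p⟩ and ⟨p²⟩ separately; (Δp)² = ⟨p²⟩ − ⟨p⟩².
d/dx sin(nπx/L) = (nπ/L)·cos(nπx/L) and d²/dx² sin(nπx/L) = −(nπ/L)²·sin(nπx/L); on 0 ≤ x ≤ L, ∫sin²(nπx/L) dx = L/2 and ∫sin(nπx/L)·cos(nπx/L) dx = 0.
Normalization: ∫|u|² dx = 1.5250.
⟨p⟩ = 0.0000 and ⟨p²⟩ = 9.5487.
(Δp)² = 9.5487 − (0.0000)² = 9.5487.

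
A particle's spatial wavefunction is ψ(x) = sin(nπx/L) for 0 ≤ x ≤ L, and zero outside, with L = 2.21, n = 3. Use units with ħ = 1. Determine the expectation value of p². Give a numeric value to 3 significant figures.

p² ψ = −ħ² d²ψ/dx²; ⟨p²⟩ = −ħ² ∫ ψ*·ψ'' dx / ∫|ψ|² dx.
d/dx sin(nπx/L) = (nπ/L)·cos(nπx/L) and d²/dx² sin(nπx/L) = −(nπ/L)²·sin(nπx/L); on 0 ≤ x ≤ L, ∫sin²(nπx/L) dx = L/2 and ∫sin(nπx/L)·cos(nπx/L) dx = 0.
State is unnormalized: ∫|ψ|² dx = 1.1050, and ∫ψ*·(−ħ² ψ'') dx = 20.096, so ⟨p²⟩ = 20.096 / 1.1050.
⟨p²⟩ = 18.187.

18.2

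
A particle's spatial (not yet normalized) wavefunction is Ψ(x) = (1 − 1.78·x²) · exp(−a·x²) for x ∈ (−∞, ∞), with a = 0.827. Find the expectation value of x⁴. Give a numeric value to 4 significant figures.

1.990

⟨x⁴⟩ = ∫ x⁴·|Ψ|² dx / ∫|Ψ|² dx (integrals over the domain).
Expand each integrand as polynomial × e^(−2ax²) and use ∫x^(2j)·e^(−2ax²) dx = (2j−1)!!/(4a)^j · √(π/(2a)), odd powers → 0; here √(π/(2a)) = 1.3782.
State is unnormalized: ∫|Ψ|² dx = 1.0921, and ∫Ψ*·x⁴·Ψ dx = 2.1737, so ⟨x⁴⟩ = 2.1737 / 1.0921.
⟨x⁴⟩ = 1.9903.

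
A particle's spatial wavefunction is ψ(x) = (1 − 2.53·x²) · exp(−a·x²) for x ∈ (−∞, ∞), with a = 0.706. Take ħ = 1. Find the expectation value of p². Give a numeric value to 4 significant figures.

3.674

p² ψ = −ħ² d²ψ/dx²; ⟨p²⟩ = −ħ² ∫ ψ*·ψ'' dx / ∫|ψ|² dx.
Expand each integrand as polynomial × e^(−2ax²) and use ∫x^(2j)·e^(−2ax²) dx = (2j−1)!!/(4a)^j · √(π/(2a)), odd powers → 0; here √(π/(2a)) = 1.4916. Differentiate with the product rule, d/dx e^(−ax²) = −2ax·e^(−ax²).
State is unnormalized: ∫|ψ|² dx = 2.4106, and ∫ψ*·(−ħ² ψ'') dx = 8.8566, so ⟨p²⟩ = 8.8566 / 2.4106.
⟨p²⟩ = 3.6740.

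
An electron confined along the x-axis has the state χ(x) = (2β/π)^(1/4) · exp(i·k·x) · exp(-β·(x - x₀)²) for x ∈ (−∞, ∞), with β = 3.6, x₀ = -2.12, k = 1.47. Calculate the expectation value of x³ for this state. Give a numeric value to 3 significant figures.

⟨x³⟩ = ∫ x³·|χ|² dx (integrals over the domain).
Gaussian moments (u = x − x₀): ∫u^(2j)·e^(−2βu²) du = (2j−1)!!/(4β)^j · √(π/(2β)), odd powers integrate to 0; here √(π/(2β)) = 0.66055.
⟨x³⟩ = -9.9698.

-9.97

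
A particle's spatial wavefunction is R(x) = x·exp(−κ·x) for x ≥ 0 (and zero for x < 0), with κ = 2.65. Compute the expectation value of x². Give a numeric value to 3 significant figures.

0.427

⟨x²⟩ = ∫ x²·|R|² dx / ∫|R|² dx (integrals over the domain).
Every integrand reduces to terms xʲ·e^(−2κx) on [0, ∞); use ∫₀^∞ xʲ·e^(−2κx) dx = j!/(2κ)^(j+1).
State is unnormalized: ∫|R|² dx = 0.013434, and ∫R*·x²·R dx = 0.0057389, so ⟨x²⟩ = 0.0057389 / 0.013434.
⟨x²⟩ = 0.42720.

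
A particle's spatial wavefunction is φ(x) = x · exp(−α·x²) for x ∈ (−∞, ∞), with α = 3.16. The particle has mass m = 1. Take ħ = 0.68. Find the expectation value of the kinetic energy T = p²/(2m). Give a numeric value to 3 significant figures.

2.19

T = −(ħ²/2m) d²/dx², so ⟨T⟩ = −(ħ²/2m) ∫ φ*·φ'' dx / ∫|φ|² dx; with m = 1.
Expand each integrand as polynomial × e^(−2αx²) and use ∫x^(2j)·e^(−2αx²) dx = (2j−1)!!/(4α)^j · √(π/(2α)), odd powers → 0; here √(π/(2α)) = 0.70504. Differentiate with the product rule, d/dx e^(−αx²) = −2αx·e^(−αx²).
State is unnormalized: ∫|φ|² dx = 0.055779, and ∫φ*·(−ħ²/2m · φ'') dx = 0.12225, so ⟨T⟩ = 0.12225 / 0.055779.
⟨T⟩ = 2.1918.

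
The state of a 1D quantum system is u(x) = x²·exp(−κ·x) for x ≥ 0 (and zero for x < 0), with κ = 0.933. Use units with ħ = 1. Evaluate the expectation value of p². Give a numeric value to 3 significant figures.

p² u = −ħ² d²u/dx²; ⟨p²⟩ = −ħ² ∫ u*·u'' dx / ∫|u|² dx.
Differentiate x²·exp(−κ·x) with the product rule; every integrand then reduces to terms xʲ·e^(−2κx) on [0, ∞), with ∫₀^∞ xʲ·e^(−2κx) dx = j!/(2κ)^(j+1).
State is unnormalized: ∫|u|² dx = 1.0608, and ∫u*·(−ħ² u'') dx = 0.30782, so ⟨p²⟩ = 0.30782 / 1.0608.
⟨p²⟩ = 0.29016.

0.290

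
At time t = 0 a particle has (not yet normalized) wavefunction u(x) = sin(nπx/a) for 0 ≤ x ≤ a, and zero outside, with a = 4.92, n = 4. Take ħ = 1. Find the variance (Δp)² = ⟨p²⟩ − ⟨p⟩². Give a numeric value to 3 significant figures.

Compute ⟨p⟩ and ⟨p²⟩ separately; (Δp)² = ⟨p²⟩ − ⟨p⟩².
d/dx sin(nπx/a) = (nπ/a)·cos(nπx/a) and d²/dx² sin(nπx/a) = −(nπ/a)²·sin(nπx/a); on 0 ≤ x ≤ a, ∫sin²(nπx/a) dx = a/2 and ∫sin(nπx/a)·cos(nπx/a) dx = 0.
Normalization: ∫|u|² dx = 2.4600.
⟨p⟩ = 0.0000 and ⟨p²⟩ = 6.5236.
(Δp)² = 6.5236 − (0.0000)² = 6.5236.

6.52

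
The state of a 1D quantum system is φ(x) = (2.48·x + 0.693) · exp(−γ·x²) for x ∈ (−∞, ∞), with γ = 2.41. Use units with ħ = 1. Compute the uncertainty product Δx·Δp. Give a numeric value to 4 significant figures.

Δx = √(⟨x²⟩−⟨x⟩²), Δp = √(⟨p²⟩−⟨p⟩²).
Expand each integrand as polynomial × e^(−2γx²) and use ∫x^(2j)·e^(−2γx²) dx = (2j−1)!!/(4γ)^j · √(π/(2γ)), odd powers → 0; here √(π/(2γ)) = 0.80733. Differentiate with the product rule, d/dx e^(−γx²) = −2γx·e^(−γx²).
Normalization: ∫|φ|² dx = 0.90280.
⟨x⟩ = 0.31886, ⟨x²⟩ = 0.22210 ⇒ Δx = 0.34704.
⟨p⟩ = 0.0000, ⟨p²⟩ = 5.1600 ⇒ Δp = 2.2716.
Δx·Δp = 0.78831.

0.7883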